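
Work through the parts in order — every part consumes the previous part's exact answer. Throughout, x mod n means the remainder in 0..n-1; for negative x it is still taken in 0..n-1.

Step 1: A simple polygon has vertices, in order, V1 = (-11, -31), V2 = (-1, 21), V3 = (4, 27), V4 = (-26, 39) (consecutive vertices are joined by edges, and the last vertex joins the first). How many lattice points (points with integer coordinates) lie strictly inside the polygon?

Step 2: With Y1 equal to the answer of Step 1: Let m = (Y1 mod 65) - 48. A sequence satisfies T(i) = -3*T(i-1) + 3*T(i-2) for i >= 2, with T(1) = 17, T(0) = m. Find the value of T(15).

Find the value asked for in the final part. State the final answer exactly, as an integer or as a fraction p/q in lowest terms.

Step 1: cross terms: (-11*21 - -1*-31)=-262, (-1*27 - 4*21)=-111, (4*39 - -26*27)=858, (-26*-31 - -11*39)=1235; twice the area = |1720| = 1720; area = 860; boundary points = 2 + 1 + 6 + 5 = 14; strictly interior points = area - boundary/2 + 1 = 854; answer 854
Step 2: Y1 = 854; m = -39; T(2) = -3*(17) + 3*(-39) = -168; iterating: T(2)=-168, T(3)=555, T(4)=-2169, T(5)=8172, T(6)=-31023, T(7)=117585, T(8)=-445824, T(9)=1690227, T(10)=-6408153, T(11)=24295140, T(12)=-92109879, T(13)=349215057, T(14)=-1323974808, T(15)=5019569595; answer 5019569595

5019569595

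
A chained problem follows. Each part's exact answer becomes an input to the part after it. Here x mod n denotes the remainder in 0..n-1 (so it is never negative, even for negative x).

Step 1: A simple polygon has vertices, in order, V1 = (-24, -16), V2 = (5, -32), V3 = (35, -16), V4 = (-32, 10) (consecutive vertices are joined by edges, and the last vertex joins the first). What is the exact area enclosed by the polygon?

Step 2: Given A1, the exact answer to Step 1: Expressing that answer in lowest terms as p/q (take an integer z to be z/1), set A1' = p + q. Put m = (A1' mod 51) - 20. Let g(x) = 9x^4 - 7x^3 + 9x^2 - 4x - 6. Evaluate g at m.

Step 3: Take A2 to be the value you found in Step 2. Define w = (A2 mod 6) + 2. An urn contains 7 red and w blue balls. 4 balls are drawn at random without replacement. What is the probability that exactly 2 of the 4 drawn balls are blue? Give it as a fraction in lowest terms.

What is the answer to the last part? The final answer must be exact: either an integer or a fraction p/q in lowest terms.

21/55

Step 1: cross terms: (-24*-32 - 5*-16)=848, (5*-16 - 35*-32)=1040, (35*10 - -32*-16)=-162, (-32*-16 - -24*10)=752; twice the area = |2478| = 2478; area = 1239; answer 1239
Step 2: A1 = 1239; threaded value p + q = 1240; m = -4; 9*(-4)^4 - 7*(-4)^3 + 9*(-4)^2 - 4*(-4)^1 - 6 = (2304) + (448) + (144) + (16) + (-6) = 2906; answer 2906
Step 3: A2 = 2906; w = 4; total draws C(11,4) = 330; favorable C(4,2)*C(7,2) = 126; P = 21/55; answer 21/55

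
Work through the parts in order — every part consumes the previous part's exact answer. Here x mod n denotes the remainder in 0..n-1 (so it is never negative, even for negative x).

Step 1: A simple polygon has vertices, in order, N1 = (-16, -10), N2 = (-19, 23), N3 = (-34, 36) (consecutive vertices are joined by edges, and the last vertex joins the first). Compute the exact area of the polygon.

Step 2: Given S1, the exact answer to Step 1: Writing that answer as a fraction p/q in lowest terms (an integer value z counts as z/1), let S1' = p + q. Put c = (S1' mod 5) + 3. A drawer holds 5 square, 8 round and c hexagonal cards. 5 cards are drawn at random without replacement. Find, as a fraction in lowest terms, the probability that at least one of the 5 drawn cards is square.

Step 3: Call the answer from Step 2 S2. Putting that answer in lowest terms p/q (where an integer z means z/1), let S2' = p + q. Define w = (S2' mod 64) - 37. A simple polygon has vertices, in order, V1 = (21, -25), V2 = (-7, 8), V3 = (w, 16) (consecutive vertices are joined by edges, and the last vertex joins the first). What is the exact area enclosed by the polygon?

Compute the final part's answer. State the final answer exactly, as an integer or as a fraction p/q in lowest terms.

Step 1: cross terms: (-16*23 - -19*-10)=-558, (-19*36 - -34*23)=98, (-34*-10 - -16*36)=916; twice the area = |456| = 456; area = 228; answer 228
Step 2: S1 = 228; threaded value p + q = 229; c = 7; total draws C(20,5) = 15504; complement C(15,5) = 3003; favorable 15504 - 3003 = 12501; P = 4167/5168; answer 4167/5168
Step 3: S2 = 4167/5168; threaded value p + q = 9335; w = 18; cross terms: (21*8 - -7*-25)=-7, (-7*16 - 18*8)=-256, (18*-25 - 21*16)=-786; twice the area = |-1049| = 1049; area = 1049/2; answer 1049/2

1049/2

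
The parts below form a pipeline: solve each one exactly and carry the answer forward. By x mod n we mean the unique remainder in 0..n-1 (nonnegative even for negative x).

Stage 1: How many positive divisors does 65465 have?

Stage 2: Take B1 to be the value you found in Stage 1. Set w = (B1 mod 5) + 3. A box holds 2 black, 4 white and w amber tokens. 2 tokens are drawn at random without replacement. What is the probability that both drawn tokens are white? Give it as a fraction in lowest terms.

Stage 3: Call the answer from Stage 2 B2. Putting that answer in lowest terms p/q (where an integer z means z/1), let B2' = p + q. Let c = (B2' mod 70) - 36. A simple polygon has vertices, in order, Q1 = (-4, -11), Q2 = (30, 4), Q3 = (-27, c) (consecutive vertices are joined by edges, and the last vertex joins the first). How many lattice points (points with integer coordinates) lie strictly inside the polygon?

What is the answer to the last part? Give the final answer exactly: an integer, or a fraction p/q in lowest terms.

14

Stage 1: 65465 = 5 * 13093; number of divisors = (1+1) * (1+1) = 4; answer 4
Stage 2: B1 = 4; w = 7; total draws C(13,2) = 78; favorable C(4,2) = 6; P = 1/13; answer 1/13
Stage 3: B2 = 1/13; threaded value p + q = 14; c = -22; cross terms: (-4*4 - 30*-11)=314, (30*-22 - -27*4)=-552, (-27*-11 - -4*-22)=209; twice the area = |-29| = 29; area = 29/2; boundary points = 1 + 1 + 1 = 3; strictly interior points = area - boundary/2 + 1 = 14; answer 14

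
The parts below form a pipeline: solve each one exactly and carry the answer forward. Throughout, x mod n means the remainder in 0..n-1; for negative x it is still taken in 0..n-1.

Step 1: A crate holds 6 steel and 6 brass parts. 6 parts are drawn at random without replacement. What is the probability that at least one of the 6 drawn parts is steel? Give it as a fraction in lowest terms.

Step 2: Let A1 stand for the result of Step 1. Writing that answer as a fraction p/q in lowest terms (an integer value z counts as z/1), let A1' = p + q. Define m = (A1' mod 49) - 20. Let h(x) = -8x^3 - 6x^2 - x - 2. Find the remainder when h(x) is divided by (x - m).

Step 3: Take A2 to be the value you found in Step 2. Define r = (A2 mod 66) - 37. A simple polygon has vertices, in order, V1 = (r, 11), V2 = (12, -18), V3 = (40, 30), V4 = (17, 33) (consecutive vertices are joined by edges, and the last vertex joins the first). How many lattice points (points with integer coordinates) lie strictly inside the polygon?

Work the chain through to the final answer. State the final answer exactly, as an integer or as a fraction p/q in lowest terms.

1352

Step 1: total draws C(12,6) = 924; complement C(6,6) = 1; favorable 924 - 1 = 923; P = 923/924; answer 923/924
Step 2: A1 = 923/924; threaded value p + q = 1847; m = 14; remainder = value at the root: -8*(14)^3 - 6*(14)^2 - 1*(14)^1 - 2 = (-21952) + (-1176) + (-14) + (-2) = -23144; answer -23144
Step 3: A2 = -23144; r = -15; cross terms: (-15*-18 - 12*11)=138, (12*30 - 40*-18)=1080, (40*33 - 17*30)=810, (17*11 - -15*33)=682; twice the area = |2710| = 2710; area = 1355; boundary points = 1 + 4 + 1 + 2 = 8; strictly interior points = area - boundary/2 + 1 = 1352; answer 1352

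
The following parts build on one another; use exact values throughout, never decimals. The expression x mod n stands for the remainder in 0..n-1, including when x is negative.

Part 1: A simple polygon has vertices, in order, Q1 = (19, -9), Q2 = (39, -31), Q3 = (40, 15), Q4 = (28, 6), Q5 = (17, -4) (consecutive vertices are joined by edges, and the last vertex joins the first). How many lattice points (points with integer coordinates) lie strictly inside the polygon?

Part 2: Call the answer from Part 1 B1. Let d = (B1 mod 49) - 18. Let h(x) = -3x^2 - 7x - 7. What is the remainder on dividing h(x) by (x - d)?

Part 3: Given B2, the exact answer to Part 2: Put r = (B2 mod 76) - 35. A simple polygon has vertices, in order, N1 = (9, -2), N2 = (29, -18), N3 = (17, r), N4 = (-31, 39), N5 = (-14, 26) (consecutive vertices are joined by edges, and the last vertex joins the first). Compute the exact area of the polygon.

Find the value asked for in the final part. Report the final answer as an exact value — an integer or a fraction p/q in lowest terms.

2559/2

Part 1: cross terms: (19*-31 - 39*-9)=-238, (39*15 - 40*-31)=1825, (40*6 - 28*15)=-180, (28*-4 - 17*6)=-214, (17*-9 - 19*-4)=-77; twice the area = |1116| = 1116; area = 558; boundary points = 2 + 1 + 3 + 1 + 1 = 8; strictly interior points = area - boundary/2 + 1 = 555; answer 555
Part 2: B1 = 555; d = -2; remainder = value at the root: -3*(-2)^2 - 7*(-2)^1 - 7 = (-12) + (14) + (-7) = -5; answer -5
Part 3: B2 = -5; r = 36; cross terms: (9*-18 - 29*-2)=-104, (29*36 - 17*-18)=1350, (17*39 - -31*36)=1779, (-31*26 - -14*39)=-260, (-14*-2 - 9*26)=-206; twice the area = |2559| = 2559; area = 2559/2; answer 2559/2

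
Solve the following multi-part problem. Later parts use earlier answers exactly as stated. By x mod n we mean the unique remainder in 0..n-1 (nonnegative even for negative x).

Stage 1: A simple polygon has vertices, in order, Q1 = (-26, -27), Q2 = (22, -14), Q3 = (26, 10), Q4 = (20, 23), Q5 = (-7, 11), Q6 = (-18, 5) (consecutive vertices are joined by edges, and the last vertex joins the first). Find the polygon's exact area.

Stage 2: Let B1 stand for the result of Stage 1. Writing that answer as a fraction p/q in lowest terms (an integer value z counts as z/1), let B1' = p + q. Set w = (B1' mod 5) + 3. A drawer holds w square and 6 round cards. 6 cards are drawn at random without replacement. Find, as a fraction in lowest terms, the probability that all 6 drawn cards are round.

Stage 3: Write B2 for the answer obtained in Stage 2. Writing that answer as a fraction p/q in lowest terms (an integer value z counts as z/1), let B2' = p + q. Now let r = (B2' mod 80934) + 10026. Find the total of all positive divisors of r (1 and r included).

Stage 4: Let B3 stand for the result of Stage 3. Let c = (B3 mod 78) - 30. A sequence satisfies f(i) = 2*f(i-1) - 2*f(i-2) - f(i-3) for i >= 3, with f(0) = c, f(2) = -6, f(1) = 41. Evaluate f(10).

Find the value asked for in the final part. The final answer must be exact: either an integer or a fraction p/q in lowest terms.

-421

Stage 1: cross terms: (-26*-14 - 22*-27)=958, (22*10 - 26*-14)=584, (26*23 - 20*10)=398, (20*11 - -7*23)=381, (-7*5 - -18*11)=163, (-18*-27 - -26*5)=616; twice the area = |3100| = 3100; area = 1550; answer 1550
Stage 2: B1 = 1550; threaded value p + q = 1551; w = 4; total draws C(10,6) = 210; favorable C(6,6) = 1; P = 1/210; answer 1/210
Stage 3: B2 = 1/210; threaded value p + q = 211; r = 10237; 10237 = 29 * 353; sigma = (1 + 29) * (1 + 353) = 30 * 354 = 10620; answer 10620
Stage 4: B3 = 10620; c = -18; f(3) = 2*(-6) - 2*(41) - 1*(-18) = -76; iterating: f(3)=-76, f(4)=-181, f(5)=-204, f(6)=30, f(7)=649, f(8)=1442, f(9)=1556, f(10)=-421; answer -421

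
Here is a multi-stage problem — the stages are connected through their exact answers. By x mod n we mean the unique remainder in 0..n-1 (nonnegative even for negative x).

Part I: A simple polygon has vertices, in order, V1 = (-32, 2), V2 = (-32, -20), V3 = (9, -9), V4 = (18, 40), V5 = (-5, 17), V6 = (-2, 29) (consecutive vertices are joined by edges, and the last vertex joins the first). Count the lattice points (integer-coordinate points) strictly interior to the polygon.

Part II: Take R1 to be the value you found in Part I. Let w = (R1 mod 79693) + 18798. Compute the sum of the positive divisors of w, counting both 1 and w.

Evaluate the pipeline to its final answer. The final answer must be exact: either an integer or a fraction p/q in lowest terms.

Part I: cross terms: (-32*-20 - -32*2)=704, (-32*-9 - 9*-20)=468, (9*40 - 18*-9)=522, (18*17 - -5*40)=506, (-5*29 - -2*17)=-111, (-2*2 - -32*29)=924; twice the area = |3013| = 3013; area = 3013/2; boundary points = 22 + 1 + 1 + 23 + 3 + 3 = 53; strictly interior points = area - boundary/2 + 1 = 1481; answer 1481
Part II: R1 = 1481; w = 20279; 20279 = 7 * 2897; sigma = (1 + 7) * (1 + 2897) = 8 * 2898 = 23184; answer 23184

23184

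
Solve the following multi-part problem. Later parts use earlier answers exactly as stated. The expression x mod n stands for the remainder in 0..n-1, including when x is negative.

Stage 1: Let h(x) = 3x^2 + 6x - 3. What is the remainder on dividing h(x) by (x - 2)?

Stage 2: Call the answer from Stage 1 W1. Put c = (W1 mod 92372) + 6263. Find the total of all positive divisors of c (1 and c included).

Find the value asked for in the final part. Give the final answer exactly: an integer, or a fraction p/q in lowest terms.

11004

Stage 1: remainder = value at the root: 3*(2)^2 + 6*(2)^1 - 3 = (12) + (12) + (-3) = 21; answer 21
Stage 2: W1 = 21; c = 6284; 6284 = 2^2 * 1571; sigma = (1 + 2 + 4) * (1 + 1571) = 7 * 1572 = 11004; answer 11004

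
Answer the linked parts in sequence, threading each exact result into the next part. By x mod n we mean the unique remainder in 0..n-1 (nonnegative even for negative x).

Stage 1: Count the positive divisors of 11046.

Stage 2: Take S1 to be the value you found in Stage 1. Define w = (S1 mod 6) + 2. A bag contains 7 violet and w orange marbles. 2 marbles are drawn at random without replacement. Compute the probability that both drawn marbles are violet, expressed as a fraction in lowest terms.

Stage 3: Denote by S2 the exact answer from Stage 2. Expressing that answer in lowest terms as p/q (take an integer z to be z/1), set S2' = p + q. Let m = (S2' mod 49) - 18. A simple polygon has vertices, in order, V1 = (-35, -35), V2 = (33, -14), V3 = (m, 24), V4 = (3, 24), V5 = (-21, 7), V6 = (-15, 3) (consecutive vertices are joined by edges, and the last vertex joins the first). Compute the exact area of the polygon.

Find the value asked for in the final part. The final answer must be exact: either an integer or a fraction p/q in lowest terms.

Stage 1: 11046 = 2 * 3 * 7 * 263; number of divisors = (1+1) * (1+1) * (1+1) * (1+1) = 16; answer 16
Stage 2: S1 = 16; w = 6; total draws C(13,2) = 78; favorable C(7,2) = 21; P = 7/26; answer 7/26
Stage 3: S2 = 7/26; threaded value p + q = 33; m = 15; cross terms: (-35*-14 - 33*-35)=1645, (33*24 - 15*-14)=1002, (15*24 - 3*24)=288, (3*7 - -21*24)=525, (-21*3 - -15*7)=42, (-15*-35 - -35*3)=630; twice the area = |4132| = 4132; area = 2066; answer 2066

2066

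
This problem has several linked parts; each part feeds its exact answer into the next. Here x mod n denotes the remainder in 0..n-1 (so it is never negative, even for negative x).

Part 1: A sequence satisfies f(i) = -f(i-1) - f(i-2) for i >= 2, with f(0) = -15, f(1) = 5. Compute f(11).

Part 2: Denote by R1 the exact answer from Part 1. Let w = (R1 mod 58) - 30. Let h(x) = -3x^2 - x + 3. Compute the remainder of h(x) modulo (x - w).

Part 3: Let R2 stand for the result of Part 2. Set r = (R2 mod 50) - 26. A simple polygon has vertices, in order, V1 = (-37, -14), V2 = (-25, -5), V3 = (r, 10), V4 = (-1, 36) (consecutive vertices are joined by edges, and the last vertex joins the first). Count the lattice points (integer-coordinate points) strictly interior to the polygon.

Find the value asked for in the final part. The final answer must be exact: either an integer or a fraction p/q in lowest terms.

Part 1: f(2) = -1*(5) - 1*(-15) = 10; iterating: f(2)=10, f(3)=-15, f(4)=5, f(5)=10, f(6)=-15, f(7)=5, f(8)=10, f(9)=-15, f(10)=5, f(11)=10; answer 10
Part 2: R1 = 10; w = -20; remainder = value at the root: -3*(-20)^2 - 1*(-20)^1 + 3 = (-1200) + (20) + (3) = -1177; answer -1177
Part 3: R2 = -1177; r = -3; cross terms: (-37*-5 - -25*-14)=-165, (-25*10 - -3*-5)=-265, (-3*36 - -1*10)=-98, (-1*-14 - -37*36)=1346; twice the area = |818| = 818; area = 409; boundary points = 3 + 1 + 2 + 2 = 8; strictly interior points = area - boundary/2 + 1 = 406; answer 406

406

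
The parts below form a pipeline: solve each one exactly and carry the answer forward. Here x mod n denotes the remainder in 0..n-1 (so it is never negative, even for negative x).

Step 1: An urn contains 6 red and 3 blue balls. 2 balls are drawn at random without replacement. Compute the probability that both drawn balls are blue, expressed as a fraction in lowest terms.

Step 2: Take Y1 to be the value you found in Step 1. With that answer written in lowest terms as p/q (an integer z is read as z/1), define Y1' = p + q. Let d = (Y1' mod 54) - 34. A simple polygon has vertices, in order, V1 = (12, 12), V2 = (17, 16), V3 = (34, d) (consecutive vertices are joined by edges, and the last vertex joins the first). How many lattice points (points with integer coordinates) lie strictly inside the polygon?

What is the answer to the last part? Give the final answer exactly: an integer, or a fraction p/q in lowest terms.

121

Step 1: total draws C(9,2) = 36; favorable C(3,2) = 3; P = 1/12; answer 1/12
Step 2: Y1 = 1/12; threaded value p + q = 13; d = -21; cross terms: (12*16 - 17*12)=-12, (17*-21 - 34*16)=-901, (34*12 - 12*-21)=660; twice the area = |-253| = 253; area = 253/2; boundary points = 1 + 1 + 11 = 13; strictly interior points = area - boundary/2 + 1 = 121; answer 121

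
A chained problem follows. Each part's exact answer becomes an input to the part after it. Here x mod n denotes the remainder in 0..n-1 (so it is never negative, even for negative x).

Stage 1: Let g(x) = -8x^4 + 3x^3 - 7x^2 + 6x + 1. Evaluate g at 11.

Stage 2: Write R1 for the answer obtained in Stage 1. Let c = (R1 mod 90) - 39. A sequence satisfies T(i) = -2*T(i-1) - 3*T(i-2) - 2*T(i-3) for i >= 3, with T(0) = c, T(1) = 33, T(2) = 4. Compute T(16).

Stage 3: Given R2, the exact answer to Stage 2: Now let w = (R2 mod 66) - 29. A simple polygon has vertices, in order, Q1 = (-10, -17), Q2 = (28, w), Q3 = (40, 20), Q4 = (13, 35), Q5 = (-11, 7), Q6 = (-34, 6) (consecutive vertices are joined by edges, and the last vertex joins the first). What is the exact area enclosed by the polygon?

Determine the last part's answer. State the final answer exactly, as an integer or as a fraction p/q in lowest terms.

1906

Stage 1: -8*(11)^4 + 3*(11)^3 - 7*(11)^2 + 6*(11)^1 + 1 = (-117128) + (3993) + (-847) + (66) + (1) = -113915; answer -113915
Stage 2: R1 = -113915; c = -14; T(3) = -2*(4) - 3*(33) - 2*(-14) = -79; iterating: T(3)=-79, T(4)=80, T(5)=69, T(6)=-220, T(7)=73, T(8)=376, T(9)=-531, T(10)=-212, T(11)=1265, T(12)=-832, T(13)=-1707, T(14)=3380, T(15)=25, T(16)=-6776; answer -6776
Stage 3: R2 = -6776; w = -7; cross terms: (-10*-7 - 28*-17)=546, (28*20 - 40*-7)=840, (40*35 - 13*20)=1140, (13*7 - -11*35)=476, (-11*6 - -34*7)=172, (-34*-17 - -10*6)=638; twice the area = |3812| = 3812; area = 1906; answer 1906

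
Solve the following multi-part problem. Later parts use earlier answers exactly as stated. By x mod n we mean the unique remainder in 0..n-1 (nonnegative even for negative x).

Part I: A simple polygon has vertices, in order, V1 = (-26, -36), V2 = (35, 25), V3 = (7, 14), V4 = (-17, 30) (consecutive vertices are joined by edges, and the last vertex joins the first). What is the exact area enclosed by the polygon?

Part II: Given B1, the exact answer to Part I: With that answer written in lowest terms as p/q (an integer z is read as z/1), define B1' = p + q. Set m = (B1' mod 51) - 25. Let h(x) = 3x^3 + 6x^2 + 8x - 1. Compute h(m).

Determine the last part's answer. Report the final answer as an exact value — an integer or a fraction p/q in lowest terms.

Part I: cross terms: (-26*25 - 35*-36)=610, (35*14 - 7*25)=315, (7*30 - -17*14)=448, (-17*-36 - -26*30)=1392; twice the area = |2765| = 2765; area = 2765/2; answer 2765/2
Part II: B1 = 2765/2; threaded value p + q = 2767; m = -12; 3*(-12)^3 + 6*(-12)^2 + 8*(-12)^1 - 1 = (-5184) + (864) + (-96) + (-1) = -4417; answer -4417

-4417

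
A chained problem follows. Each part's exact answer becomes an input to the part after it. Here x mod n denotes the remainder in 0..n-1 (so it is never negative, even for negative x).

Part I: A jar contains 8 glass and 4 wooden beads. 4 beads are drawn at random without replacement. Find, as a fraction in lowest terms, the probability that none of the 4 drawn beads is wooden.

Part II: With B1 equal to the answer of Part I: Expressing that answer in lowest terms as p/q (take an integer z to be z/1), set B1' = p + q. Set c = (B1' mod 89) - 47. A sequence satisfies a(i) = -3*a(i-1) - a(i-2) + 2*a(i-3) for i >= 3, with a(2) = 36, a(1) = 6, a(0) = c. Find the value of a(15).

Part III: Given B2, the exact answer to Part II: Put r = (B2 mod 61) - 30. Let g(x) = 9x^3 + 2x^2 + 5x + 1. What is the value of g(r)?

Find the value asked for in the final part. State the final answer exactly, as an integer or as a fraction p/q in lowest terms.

-82571

Part I: total draws C(12,4) = 495; favorable C(8,4) = 70; P = 14/99; answer 14/99
Part II: B1 = 14/99; threaded value p + q = 113; c = -23; a(3) = -3*(36) - 1*(6) + 2*(-23) = -160; iterating: a(3)=-160, a(4)=456, a(5)=-1136, a(6)=2632, a(7)=-5848, a(8)=12640, a(9)=-26808, a(10)=56088, a(11)=-116176, a(12)=238824, a(13)=-488120, a(14)=993184, a(15)=-2013784; answer -2013784
Part III: B2 = -2013784; r = -21; 9*(-21)^3 + 2*(-21)^2 + 5*(-21)^1 + 1 = (-83349) + (882) + (-105) + (1) = -82571; answer -82571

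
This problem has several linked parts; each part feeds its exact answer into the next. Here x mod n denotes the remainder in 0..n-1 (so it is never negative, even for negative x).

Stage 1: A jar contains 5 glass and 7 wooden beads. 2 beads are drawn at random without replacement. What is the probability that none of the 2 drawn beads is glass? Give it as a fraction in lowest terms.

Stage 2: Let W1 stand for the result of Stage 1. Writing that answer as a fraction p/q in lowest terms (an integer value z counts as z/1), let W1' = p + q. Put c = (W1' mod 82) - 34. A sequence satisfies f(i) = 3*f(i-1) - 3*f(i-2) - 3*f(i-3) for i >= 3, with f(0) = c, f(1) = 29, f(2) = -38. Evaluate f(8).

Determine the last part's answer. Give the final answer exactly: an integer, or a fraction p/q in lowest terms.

12159

Stage 1: total draws C(12,2) = 66; favorable C(7,2) = 21; P = 7/22; answer 7/22
Stage 2: W1 = 7/22; threaded value p + q = 29; c = -5; f(3) = 3*(-38) - 3*(29) - 3*(-5) = -186; iterating: f(3)=-186, f(4)=-531, f(5)=-921, f(6)=-612, f(7)=2520, f(8)=12159; answer 12159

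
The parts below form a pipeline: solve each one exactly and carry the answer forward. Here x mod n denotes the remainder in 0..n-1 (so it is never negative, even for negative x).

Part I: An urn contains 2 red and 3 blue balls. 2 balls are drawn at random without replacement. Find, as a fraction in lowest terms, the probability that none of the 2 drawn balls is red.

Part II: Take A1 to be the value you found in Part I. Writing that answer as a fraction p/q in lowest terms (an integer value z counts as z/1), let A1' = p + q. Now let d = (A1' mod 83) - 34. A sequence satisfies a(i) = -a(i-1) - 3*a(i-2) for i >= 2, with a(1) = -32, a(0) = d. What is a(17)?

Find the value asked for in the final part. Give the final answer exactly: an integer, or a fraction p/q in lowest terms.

-306797

Part I: total draws C(5,2) = 10; favorable C(3,2) = 3; P = 3/10; answer 3/10
Part II: A1 = 3/10; threaded value p + q = 13; d = -21; a(2) = -1*(-32) - 3*(-21) = 95; iterating: a(2)=95, a(3)=1, a(4)=-286, a(5)=283, a(6)=575, a(7)=-1424, a(8)=-301, a(9)=4573, a(10)=-3670, a(11)=-10049, a(12)=21059, a(13)=9088, a(14)=-72265, a(15)=45001, a(16)=171794, a(17)=-306797; answer -306797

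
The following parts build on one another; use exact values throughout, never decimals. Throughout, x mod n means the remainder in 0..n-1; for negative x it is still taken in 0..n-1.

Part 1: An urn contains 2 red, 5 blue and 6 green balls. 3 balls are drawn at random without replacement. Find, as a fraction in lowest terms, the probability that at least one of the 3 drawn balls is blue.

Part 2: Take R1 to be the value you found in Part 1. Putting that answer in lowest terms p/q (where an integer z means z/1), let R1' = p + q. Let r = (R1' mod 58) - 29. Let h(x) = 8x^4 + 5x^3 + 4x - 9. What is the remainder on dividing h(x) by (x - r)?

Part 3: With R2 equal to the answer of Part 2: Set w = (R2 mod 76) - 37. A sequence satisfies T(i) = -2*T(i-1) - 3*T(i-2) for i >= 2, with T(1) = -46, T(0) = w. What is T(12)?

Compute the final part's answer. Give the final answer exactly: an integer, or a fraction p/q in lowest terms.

Part 1: total draws C(13,3) = 286; complement C(8,3) = 56; favorable 286 - 56 = 230; P = 115/143; answer 115/143
Part 2: R1 = 115/143; threaded value p + q = 258; r = -3; remainder = value at the root: 8*(-3)^4 + 5*(-3)^3 + 4*(-3)^1 - 9 = (648) + (-135) + (-12) + (-9) = 492; answer 492
Part 3: R2 = 492; w = -1; T(2) = -2*(-46) - 3*(-1) = 95; iterating: T(2)=95, T(3)=-52, T(4)=-181, T(5)=518, T(6)=-493, T(7)=-568, T(8)=2615, T(9)=-3526, T(10)=-793, T(11)=12164, T(12)=-21949; answer -21949

-21949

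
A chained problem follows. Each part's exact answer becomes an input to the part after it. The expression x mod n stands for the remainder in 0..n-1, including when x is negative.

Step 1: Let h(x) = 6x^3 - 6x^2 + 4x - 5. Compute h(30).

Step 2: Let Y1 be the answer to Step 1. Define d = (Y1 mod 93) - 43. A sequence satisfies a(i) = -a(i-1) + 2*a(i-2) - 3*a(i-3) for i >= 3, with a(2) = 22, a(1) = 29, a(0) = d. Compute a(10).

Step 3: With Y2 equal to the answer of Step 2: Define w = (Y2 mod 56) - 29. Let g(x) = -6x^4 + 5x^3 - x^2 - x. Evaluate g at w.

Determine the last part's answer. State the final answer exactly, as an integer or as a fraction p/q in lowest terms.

Step 1: 6*(30)^3 - 6*(30)^2 + 4*(30)^1 - 5 = (162000) + (-5400) + (120) + (-5) = 156715; answer 156715
Step 2: Y1 = 156715; d = -33; a(3) = -1*(22) + 2*(29) - 3*(-33) = 135; iterating: a(3)=135, a(4)=-178, a(5)=382, a(6)=-1143, a(7)=2441, a(8)=-5873, a(9)=14184, a(10)=-33253; answer -33253
Step 3: Y2 = -33253; w = -18; -6*(-18)^4 + 5*(-18)^3 - 1*(-18)^2 - 1*(-18)^1 = (-629856) + (-29160) + (-324) + (18) = -659322; answer -659322

-659322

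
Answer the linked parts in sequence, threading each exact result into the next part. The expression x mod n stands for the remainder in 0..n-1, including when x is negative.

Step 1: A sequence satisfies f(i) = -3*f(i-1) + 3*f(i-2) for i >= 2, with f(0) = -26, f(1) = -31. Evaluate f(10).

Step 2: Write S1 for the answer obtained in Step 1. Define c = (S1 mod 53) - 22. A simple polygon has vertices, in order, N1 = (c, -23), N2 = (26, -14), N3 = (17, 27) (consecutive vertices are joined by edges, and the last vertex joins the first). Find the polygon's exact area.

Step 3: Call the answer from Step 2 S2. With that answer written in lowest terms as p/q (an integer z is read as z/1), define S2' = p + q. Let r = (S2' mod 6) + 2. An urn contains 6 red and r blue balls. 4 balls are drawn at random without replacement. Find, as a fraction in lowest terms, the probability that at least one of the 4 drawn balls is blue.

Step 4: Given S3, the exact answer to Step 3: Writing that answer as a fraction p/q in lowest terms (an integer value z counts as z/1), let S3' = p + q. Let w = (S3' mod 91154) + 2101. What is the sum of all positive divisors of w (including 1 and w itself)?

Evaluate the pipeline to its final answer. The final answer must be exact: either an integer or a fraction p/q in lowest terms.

4572

Step 1: f(2) = -3*(-31) + 3*(-26) = 15; iterating: f(2)=15, f(3)=-138, f(4)=459, f(5)=-1791, f(6)=6750, f(7)=-25623, f(8)=97119, f(9)=-368226, f(10)=1396035; answer 1396035
Step 2: S1 = 1396035; c = -7; cross terms: (-7*-14 - 26*-23)=696, (26*27 - 17*-14)=940, (17*-23 - -7*27)=-202; twice the area = |1434| = 1434; area = 717; answer 717
Step 3: S2 = 717; threaded value p + q = 718; r = 6; total draws C(12,4) = 495; complement C(6,4) = 15; favorable 495 - 15 = 480; P = 32/33; answer 32/33
Step 4: S3 = 32/33; threaded value p + q = 65; w = 2166; 2166 = 2 * 3 * 19^2; sigma = (1 + 2) * (1 + 3) * (1 + 19 + 361) = 3 * 4 * 381 = 4572; answer 4572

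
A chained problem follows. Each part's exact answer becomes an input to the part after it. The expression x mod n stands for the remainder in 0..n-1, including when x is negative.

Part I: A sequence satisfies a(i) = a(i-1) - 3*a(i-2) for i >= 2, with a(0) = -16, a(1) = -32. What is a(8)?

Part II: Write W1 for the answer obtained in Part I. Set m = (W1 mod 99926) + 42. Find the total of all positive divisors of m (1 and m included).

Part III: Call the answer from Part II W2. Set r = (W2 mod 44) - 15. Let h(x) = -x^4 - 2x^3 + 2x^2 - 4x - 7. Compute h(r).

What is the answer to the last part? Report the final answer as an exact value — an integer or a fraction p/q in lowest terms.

Part I: a(2) = 1*(-32) - 3*(-16) = 16; iterating: a(2)=16, a(3)=112, a(4)=64, a(5)=-272, a(6)=-464, a(7)=352, a(8)=1744; answer 1744
Part II: W1 = 1744; m = 1786; 1786 = 2 * 19 * 47; sigma = (1 + 2) * (1 + 19) * (1 + 47) = 3 * 20 * 48 = 2880; answer 2880
Part III: W2 = 2880; r = 5; -1*(5)^4 - 2*(5)^3 + 2*(5)^2 - 4*(5)^1 - 7 = (-625) + (-250) + (50) + (-20) + (-7) = -852; answer -852

-852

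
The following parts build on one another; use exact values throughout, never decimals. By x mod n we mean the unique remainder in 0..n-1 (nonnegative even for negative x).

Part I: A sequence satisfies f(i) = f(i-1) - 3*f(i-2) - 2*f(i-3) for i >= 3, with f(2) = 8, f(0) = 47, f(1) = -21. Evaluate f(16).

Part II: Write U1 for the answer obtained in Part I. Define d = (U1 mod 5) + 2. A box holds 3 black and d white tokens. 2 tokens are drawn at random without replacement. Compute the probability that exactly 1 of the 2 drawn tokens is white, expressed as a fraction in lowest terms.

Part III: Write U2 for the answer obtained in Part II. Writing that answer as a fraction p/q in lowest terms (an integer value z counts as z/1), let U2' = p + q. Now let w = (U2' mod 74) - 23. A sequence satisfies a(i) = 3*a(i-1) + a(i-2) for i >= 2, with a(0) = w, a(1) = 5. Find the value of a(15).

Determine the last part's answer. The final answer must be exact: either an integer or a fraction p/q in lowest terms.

23008334

Part I: f(3) = 1*(8) - 3*(-21) - 2*(47) = -23; iterating: f(3)=-23, f(4)=-5, f(5)=48, f(6)=109, f(7)=-25, f(8)=-448, f(9)=-591, f(10)=803, f(11)=3472, f(12)=2245, f(13)=-9777, f(14)=-23456, f(15)=1385, f(16)=91307; answer 91307
Part II: U1 = 91307; d = 4; total draws C(7,2) = 21; favorable C(4,1)*C(3,1) = 12; P = 4/7; answer 4/7
Part III: U2 = 4/7; threaded value p + q = 11; w = -12; a(2) = 3*(5) + 1*(-12) = 3; iterating: a(2)=3, a(3)=14, a(4)=45, a(5)=149, a(6)=492, a(7)=1625, a(8)=5367, a(9)=17726, a(10)=58545, a(11)=193361, a(12)=638628, a(13)=2109245, a(14)=6966363, a(15)=23008334; answer 23008334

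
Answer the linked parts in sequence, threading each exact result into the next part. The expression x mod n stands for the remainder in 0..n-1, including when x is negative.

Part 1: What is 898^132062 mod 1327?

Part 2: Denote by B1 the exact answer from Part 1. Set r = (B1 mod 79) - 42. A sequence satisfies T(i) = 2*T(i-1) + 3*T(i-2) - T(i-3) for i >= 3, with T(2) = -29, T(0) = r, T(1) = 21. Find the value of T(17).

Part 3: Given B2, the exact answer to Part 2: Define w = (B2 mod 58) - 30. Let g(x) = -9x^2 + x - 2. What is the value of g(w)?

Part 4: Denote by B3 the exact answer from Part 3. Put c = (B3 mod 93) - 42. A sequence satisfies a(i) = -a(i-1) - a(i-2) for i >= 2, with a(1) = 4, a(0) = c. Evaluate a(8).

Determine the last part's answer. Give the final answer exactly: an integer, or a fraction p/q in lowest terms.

35

Part 1: squarings mod 1327: 898^1=898, 898^2=915, 898^4=1215, 898^8=601, 898^16=257, 898^32=1026, 898^64=365, 898^128=525, 898^256=936, 898^512=276, 898^1024=537, 898^2048=410, 898^4096=898, 898^8192=915, 898^16384=1215, 898^32768=601, 898^65536=257, 898^131072=1026; 898^132062 = 898^2 * 898^4 * 898^8 * 898^16 * 898^64 * 898^128 * 898^256 * 898^512 * 898^131072 = 601 (mod 1327); answer 601
Part 2: B1 = 601; r = 6; T(3) = 2*(-29) + 3*(21) - 1*(6) = -1; iterating: T(3)=-1, T(4)=-110, T(5)=-194, T(6)=-717, T(7)=-1906, T(8)=-5769, T(9)=-16539, T(10)=-48479, T(11)=-140806, T(12)=-410510, T(13)=-1194959, T(14)=-3480642, T(15)=-10135651, T(16)=-29518269, T(17)=-85962849; answer -85962849
Part 3: B2 = -85962849; w = 23; -9*(23)^2 + 1*(23)^1 - 2 = (-4761) + (23) + (-2) = -4740; answer -4740
Part 4: B3 = -4740; c = -39; a(2) = -1*(4) - 1*(-39) = 35; iterating: a(2)=35, a(3)=-39, a(4)=4, a(5)=35, a(6)=-39, a(7)=4, a(8)=35; answer 35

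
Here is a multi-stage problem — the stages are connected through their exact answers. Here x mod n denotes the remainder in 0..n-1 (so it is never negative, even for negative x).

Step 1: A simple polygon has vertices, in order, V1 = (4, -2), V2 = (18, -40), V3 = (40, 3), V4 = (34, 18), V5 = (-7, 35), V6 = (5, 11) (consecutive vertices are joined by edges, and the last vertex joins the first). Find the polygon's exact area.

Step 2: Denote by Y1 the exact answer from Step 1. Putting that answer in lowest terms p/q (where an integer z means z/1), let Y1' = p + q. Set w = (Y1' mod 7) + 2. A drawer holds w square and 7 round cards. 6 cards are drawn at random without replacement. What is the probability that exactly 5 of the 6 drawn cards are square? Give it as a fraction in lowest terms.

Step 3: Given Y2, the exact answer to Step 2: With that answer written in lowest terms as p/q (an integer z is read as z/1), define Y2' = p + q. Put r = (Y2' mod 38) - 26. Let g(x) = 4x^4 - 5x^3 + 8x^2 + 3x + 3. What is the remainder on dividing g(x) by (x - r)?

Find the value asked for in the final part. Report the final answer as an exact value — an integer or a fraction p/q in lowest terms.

35833

Step 1: cross terms: (4*-40 - 18*-2)=-124, (18*3 - 40*-40)=1654, (40*18 - 34*3)=618, (34*35 - -7*18)=1316, (-7*11 - 5*35)=-252, (5*-2 - 4*11)=-54; twice the area = |3158| = 3158; area = 1579; answer 1579
Step 2: Y1 = 1579; threaded value p + q = 1580; w = 7; total draws C(14,6) = 3003; favorable C(7,5)*C(7,1) = 147; P = 7/143; answer 7/143
Step 3: Y2 = 7/143; threaded value p + q = 150; r = 10; remainder = value at the root: 4*(10)^4 - 5*(10)^3 + 8*(10)^2 + 3*(10)^1 + 3 = (40000) + (-5000) + (800) + (30) + (3) = 35833; answer 35833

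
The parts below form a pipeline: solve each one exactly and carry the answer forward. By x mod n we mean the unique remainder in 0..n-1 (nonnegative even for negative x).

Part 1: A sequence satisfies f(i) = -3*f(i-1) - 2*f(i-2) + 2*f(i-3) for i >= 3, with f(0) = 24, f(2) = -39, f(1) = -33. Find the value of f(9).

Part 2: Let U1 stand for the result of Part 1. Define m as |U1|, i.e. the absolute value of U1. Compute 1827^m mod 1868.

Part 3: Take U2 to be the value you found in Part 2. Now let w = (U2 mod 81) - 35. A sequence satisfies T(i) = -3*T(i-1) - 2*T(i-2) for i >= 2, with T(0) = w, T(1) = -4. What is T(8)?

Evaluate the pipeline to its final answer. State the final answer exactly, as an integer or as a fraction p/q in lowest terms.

Part 1: f(3) = -3*(-39) - 2*(-33) + 2*(24) = 231; iterating: f(3)=231, f(4)=-681, f(5)=1503, f(6)=-2685, f(7)=3687, f(8)=-2685, f(9)=-4689; answer -4689
Part 2: U1 = -4689; m = 4689; squarings mod 1868: 1827^1=1827, 1827^2=1681, 1827^4=1345, 1827^8=801, 1827^16=877, 1827^32=1381, 1827^64=1801, 1827^128=753, 1827^256=1005, 1827^512=1305, 1827^1024=1277, 1827^2048=1833, 1827^4096=1225; 1827^4689 = 1827^1 * 1827^16 * 1827^64 * 1827^512 * 1827^4096 = 419 (mod 1868); answer 419
Part 3: U2 = 419; w = -21; T(2) = -3*(-4) - 2*(-21) = 54; iterating: T(2)=54, T(3)=-154, T(4)=354, T(5)=-754, T(6)=1554, T(7)=-3154, T(8)=6354; answer 6354

6354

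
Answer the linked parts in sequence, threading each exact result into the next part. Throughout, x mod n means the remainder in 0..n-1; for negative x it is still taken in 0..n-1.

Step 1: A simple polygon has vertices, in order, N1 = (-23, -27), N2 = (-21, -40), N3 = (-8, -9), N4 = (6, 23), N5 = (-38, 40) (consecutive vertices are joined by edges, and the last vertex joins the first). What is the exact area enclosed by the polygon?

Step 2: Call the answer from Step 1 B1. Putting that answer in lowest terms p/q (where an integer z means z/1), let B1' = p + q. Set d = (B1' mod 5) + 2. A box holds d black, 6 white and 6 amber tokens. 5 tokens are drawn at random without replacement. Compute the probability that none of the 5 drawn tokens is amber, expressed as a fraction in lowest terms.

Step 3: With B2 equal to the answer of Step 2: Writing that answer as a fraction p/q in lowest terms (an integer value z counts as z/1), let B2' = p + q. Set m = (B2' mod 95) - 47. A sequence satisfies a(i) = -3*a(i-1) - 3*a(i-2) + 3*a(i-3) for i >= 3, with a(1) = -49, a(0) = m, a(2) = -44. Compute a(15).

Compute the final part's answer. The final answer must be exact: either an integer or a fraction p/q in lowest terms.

4801923

Step 1: cross terms: (-23*-40 - -21*-27)=353, (-21*-9 - -8*-40)=-131, (-8*23 - 6*-9)=-130, (6*40 - -38*23)=1114, (-38*-27 - -23*40)=1946; twice the area = |3152| = 3152; area = 1576; answer 1576
Step 2: B1 = 1576; threaded value p + q = 1577; d = 4; total draws C(16,5) = 4368; favorable C(10,5) = 252; P = 3/52; answer 3/52
Step 3: B2 = 3/52; threaded value p + q = 55; m = 8; a(3) = -3*(-44) - 3*(-49) + 3*(8) = 303; iterating: a(3)=303, a(4)=-924, a(5)=1731, a(6)=-1512, a(7)=-3429, a(8)=20016, a(9)=-54297, a(10)=92556, a(11)=-54729, a(12)=-276372, a(13)=1270971, a(14)=-3147984, a(15)=4801923; answer 4801923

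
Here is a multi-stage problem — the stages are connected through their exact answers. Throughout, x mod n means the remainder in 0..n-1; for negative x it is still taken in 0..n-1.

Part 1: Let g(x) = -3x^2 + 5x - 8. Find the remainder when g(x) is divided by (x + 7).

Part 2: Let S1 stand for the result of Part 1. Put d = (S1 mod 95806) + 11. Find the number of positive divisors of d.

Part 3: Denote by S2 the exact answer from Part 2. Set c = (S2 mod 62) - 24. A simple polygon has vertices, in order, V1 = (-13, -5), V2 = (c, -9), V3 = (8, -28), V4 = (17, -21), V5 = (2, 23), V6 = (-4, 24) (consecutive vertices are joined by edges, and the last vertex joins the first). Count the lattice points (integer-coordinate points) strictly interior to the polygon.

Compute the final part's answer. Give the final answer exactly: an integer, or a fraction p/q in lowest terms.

Part 1: remainder = value at the root: -3*(-7)^2 + 5*(-7)^1 - 8 = (-147) + (-35) + (-8) = -190; answer -190
Part 2: S1 = -190; d = 95627; 95627 = 7 * 19 * 719; number of divisors = (1+1) * (1+1) * (1+1) = 8; answer 8
Part 3: S2 = 8; c = -16; cross terms: (-13*-9 - -16*-5)=37, (-16*-28 - 8*-9)=520, (8*-21 - 17*-28)=308, (17*23 - 2*-21)=433, (2*24 - -4*23)=140, (-4*-5 - -13*24)=332; twice the area = |1770| = 1770; area = 885; boundary points = 1 + 1 + 1 + 1 + 1 + 1 = 6; strictly interior points = area - boundary/2 + 1 = 883; answer 883

883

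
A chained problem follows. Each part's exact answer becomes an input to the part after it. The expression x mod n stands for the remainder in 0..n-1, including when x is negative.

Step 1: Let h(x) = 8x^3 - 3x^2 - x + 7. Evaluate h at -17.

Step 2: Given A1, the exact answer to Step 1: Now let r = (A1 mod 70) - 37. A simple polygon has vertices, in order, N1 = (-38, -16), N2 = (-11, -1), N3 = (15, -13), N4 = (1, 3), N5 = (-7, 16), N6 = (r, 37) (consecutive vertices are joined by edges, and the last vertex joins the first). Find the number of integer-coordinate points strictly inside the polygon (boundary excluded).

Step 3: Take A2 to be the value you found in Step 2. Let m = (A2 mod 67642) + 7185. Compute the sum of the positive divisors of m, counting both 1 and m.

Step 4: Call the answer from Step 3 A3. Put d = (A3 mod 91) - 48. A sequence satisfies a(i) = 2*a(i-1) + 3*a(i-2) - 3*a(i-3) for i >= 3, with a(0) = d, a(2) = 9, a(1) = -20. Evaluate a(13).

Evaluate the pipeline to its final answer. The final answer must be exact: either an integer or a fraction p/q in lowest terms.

Step 1: 8*(-17)^3 - 3*(-17)^2 - 1*(-17)^1 + 7 = (-39304) + (-867) + (17) + (7) = -40147; answer -40147
Step 2: A1 = -40147; r = -4; cross terms: (-38*-1 - -11*-16)=-138, (-11*-13 - 15*-1)=158, (15*3 - 1*-13)=58, (1*16 - -7*3)=37, (-7*37 - -4*16)=-195, (-4*-16 - -38*37)=1470; twice the area = |1390| = 1390; area = 695; boundary points = 3 + 2 + 2 + 1 + 3 + 1 = 12; strictly interior points = area - boundary/2 + 1 = 690; answer 690
Step 3: A2 = 690; m = 7875; 7875 = 3^2 * 5^3 * 7; sigma = (1 + 3 + 9) * (1 + 5 + 25 + 125) * (1 + 7) = 13 * 156 * 8 = 16224; answer 16224
Step 4: A3 = 16224; d = -22; a(3) = 2*(9) + 3*(-20) - 3*(-22) = 24; iterating: a(3)=24, a(4)=135, a(5)=315, a(6)=963, a(7)=2466, a(8)=6876, a(9)=18261, a(10)=49752, a(11)=133659, a(12)=361791, a(13)=975303; answer 975303

975303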